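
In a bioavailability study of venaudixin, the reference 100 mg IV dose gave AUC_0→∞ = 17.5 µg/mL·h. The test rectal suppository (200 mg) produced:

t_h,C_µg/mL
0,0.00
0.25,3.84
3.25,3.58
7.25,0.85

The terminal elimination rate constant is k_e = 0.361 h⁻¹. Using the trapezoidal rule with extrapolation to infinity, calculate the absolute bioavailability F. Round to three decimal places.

Trapezoidal AUC_0→7.25 (rectal suppository):
  [0→0.25]: (0.00+3.84)/2 × 0.25 = 0.48
  [0.25→3.25]: (3.84+3.58)/2 × 3 = 11.13
  [3.25→7.25]: (3.58+0.85)/2 × 4 = 8.86
  Sum = 20.47 µg/mL·h
Tail: C_last/k_e = 0.85/0.361 = 2.355
AUC_0→∞ (rectal suppository) = 20.47 + 2.355 = 22.825 µg/mL·h
F = (AUC_ev/D_ev)/(AUC_iv/D_iv) = (22.825/200)/(17.5/100) = 0.114125/0.175 = 0.6521

F = 0.652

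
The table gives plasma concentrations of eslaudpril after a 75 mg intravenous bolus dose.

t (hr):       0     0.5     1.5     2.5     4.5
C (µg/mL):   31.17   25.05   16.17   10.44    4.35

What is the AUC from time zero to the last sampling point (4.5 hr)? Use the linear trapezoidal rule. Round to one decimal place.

Trapezoidal AUC_0→4.5:
  [0→0.5]: (31.17+25.05)/2 × 0.5 = 14.055
  [0.5→1.5]: (25.05+16.17)/2 × 1 = 20.61
  [1.5→2.5]: (16.17+10.44)/2 × 1 = 13.305
  [2.5→4.5]: (10.44+4.35)/2 × 2 = 14.79
  Sum = 62.76 µg/mL·hr

AUC = 62.8 µg/mL·hr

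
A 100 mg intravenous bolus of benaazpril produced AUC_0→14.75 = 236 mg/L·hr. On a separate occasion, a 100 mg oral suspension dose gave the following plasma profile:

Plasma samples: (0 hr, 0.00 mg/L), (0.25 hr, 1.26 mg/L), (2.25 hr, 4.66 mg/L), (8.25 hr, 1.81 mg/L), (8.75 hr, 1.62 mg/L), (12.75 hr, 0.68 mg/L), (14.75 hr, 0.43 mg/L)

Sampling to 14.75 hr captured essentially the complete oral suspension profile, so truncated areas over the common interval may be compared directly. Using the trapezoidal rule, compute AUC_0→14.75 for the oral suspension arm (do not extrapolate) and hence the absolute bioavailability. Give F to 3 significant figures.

Trapezoidal AUC_0→14.75 (oral suspension):
  [0→0.25]: (0.00+1.26)/2 × 0.25 = 0.1575
  [0.25→2.25]: (1.26+4.66)/2 × 2 = 5.92
  [2.25→8.25]: (4.66+1.81)/2 × 6 = 19.41
  [8.25→8.75]: (1.81+1.62)/2 × 0.5 = 0.8575
  [8.75→12.75]: (1.62+0.68)/2 × 4 = 4.6
  [12.75→14.75]: (0.68+0.43)/2 × 2 = 1.11
  Sum = 32.055 mg/L·hr
F = (AUC_ev/D_ev)/(AUC_iv/D_iv) = (32.055/100)/(236/100) = 0.32055/2.36 = 0.1358

F = 0.136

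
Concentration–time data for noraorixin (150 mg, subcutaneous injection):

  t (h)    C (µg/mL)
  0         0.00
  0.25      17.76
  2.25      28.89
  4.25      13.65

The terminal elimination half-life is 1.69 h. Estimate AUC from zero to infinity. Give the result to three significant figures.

AUC = 125 µg/mL·h

Trapezoidal AUC_0→4.25:
  [0→0.25]: (0.00+17.76)/2 × 0.25 = 2.22
  [0.25→2.25]: (17.76+28.89)/2 × 2 = 46.65
  [2.25→4.25]: (28.89+13.65)/2 × 2 = 42.54
  Sum = 91.41 µg/mL·h
k_e = ln2 / t½ = 0.693147 / 1.69 = 0.4101 h^-1
Extrapolated tail: C_last / k_e = 13.65 / 0.4101 = 33.285
AUC_0→∞ = 91.41 + 33.285 = 124.695 µg/mL·h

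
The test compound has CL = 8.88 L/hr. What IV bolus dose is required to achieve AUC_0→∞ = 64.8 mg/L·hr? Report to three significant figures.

Dose = 575 mg

Dose_iv = CL × AUC_0→∞
     = 8.88 × 64.8 = 575.424 mg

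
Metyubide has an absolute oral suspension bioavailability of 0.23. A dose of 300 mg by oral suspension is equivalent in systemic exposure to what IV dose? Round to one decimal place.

Systemic exposure from an extravascular dose = F × D_ev, so the equivalent IV dose is F × D_ev.
D_iv = F × D_ev = 0.23 × 300 = 69 mg

D_iv = 69.0 mg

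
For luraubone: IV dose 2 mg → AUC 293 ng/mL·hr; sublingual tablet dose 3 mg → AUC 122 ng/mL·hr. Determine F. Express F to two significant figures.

F = 0.28

F = (AUC_ev / D_ev) / (AUC_iv / D_iv)
  = (122/3) / (293/2)
  = 40.6667 / 146.5 = 0.2776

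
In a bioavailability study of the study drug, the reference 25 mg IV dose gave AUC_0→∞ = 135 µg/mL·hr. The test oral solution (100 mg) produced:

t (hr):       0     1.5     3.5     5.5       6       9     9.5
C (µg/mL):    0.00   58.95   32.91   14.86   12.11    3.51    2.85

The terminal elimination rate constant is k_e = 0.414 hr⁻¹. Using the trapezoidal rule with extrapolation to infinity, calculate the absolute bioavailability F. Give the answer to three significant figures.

F = 0.412

Trapezoidal AUC_0→9.5 (oral solution):
  [0→1.5]: (0.00+58.95)/2 × 1.5 = 44.2125
  [1.5→3.5]: (58.95+32.91)/2 × 2 = 91.86
  [3.5→5.5]: (32.91+14.86)/2 × 2 = 47.77
  [5.5→6]: (14.86+12.11)/2 × 0.5 = 6.7425
  [6→9]: (12.11+3.51)/2 × 3 = 23.43
  [9→9.5]: (3.51+2.85)/2 × 0.5 = 1.59
  Sum = 215.605 µg/mL·hr
Tail: C_last/k_e = 2.85/0.414 = 6.884
AUC_0→∞ (oral solution) = 215.605 + 6.884 = 222.489 µg/mL·hr
F = (AUC_ev/D_ev)/(AUC_iv/D_iv) = (222.489/100)/(135/25) = 2.22489/5.4 = 0.4120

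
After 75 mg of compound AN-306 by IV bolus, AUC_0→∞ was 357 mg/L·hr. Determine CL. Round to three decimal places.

CL = Dose_iv / AUC_0→∞
   = 75 / 357 = 0.210084 L/hr

CL = 0.210 L/hr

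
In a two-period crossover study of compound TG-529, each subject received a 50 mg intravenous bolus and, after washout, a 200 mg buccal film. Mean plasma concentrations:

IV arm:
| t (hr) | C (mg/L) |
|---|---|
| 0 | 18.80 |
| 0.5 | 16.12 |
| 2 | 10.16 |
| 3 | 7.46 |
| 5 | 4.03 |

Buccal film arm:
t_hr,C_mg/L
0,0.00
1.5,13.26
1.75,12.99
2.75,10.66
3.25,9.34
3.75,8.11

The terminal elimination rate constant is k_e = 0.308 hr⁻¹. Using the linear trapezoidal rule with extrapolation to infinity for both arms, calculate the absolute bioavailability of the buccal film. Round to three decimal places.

Trapezoidal AUC_0→5 (IV):
  [0→0.5]: (18.80+16.12)/2 × 0.5 = 8.73
  [0.5→2]: (16.12+10.16)/2 × 1.5 = 19.71
  [2→3]: (10.16+7.46)/2 × 1 = 8.81
  [3→5]: (7.46+4.03)/2 × 2 = 11.49
  Sum = 48.74 mg/L·hr
IV tail: 4.03/0.308 = 13.084; AUC_iv,0→∞ = 48.74 + 13.084 = 61.824 mg/L·hr
Trapezoidal AUC_0→3.75 (buccal film):
  [0→1.5]: (0.00+13.26)/2 × 1.5 = 9.945
  [1.5→1.75]: (13.26+12.99)/2 × 0.25 = 3.28125
  [1.75→2.75]: (12.99+10.66)/2 × 1 = 11.825
  [2.75→3.25]: (10.66+9.34)/2 × 0.5 = 5.0
  [3.25→3.75]: (9.34+8.11)/2 × 0.5 = 4.3625
  Sum = 34.41375 mg/L·hr
buccal film tail: 8.11/0.308 = 26.331; AUC_ev,0→∞ = 34.41375 + 26.331 = 60.74475 mg/L·hr
F = (AUC_ev/D_ev)/(AUC_iv/D_iv) = (60.74475/200)/(61.824/50) = 0.30372375/1.23648 = 0.2456

F = 0.246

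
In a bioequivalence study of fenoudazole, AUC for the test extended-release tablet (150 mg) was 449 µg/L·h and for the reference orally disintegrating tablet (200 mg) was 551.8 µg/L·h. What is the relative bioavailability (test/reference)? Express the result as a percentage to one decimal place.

F_rel = 108.5%

F_rel = (AUC_test/D_test) / (AUC_ref/D_ref)
      = (449/150) / (551.8/200)
      = 2.99333 / 2.759 = 1.0849 = 108.49%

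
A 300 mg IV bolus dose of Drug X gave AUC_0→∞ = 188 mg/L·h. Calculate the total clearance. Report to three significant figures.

CL = 1.60 L/h

CL = Dose_iv / AUC_0→∞
   = 300 / 188 = 1.59574 L/h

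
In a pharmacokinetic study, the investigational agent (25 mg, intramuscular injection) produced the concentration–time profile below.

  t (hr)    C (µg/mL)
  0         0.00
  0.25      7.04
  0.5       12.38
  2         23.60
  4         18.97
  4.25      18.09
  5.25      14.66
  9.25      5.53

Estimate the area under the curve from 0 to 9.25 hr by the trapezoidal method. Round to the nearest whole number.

AUC = 134 µg/mL·hr

Trapezoidal AUC_0→9.25:
  [0→0.25]: (0.00+7.04)/2 × 0.25 = 0.88
  [0.25→0.5]: (7.04+12.38)/2 × 0.25 = 2.4275
  [0.5→2]: (12.38+23.60)/2 × 1.5 = 26.985
  [2→4]: (23.60+18.97)/2 × 2 = 42.57
  [4→4.25]: (18.97+18.09)/2 × 0.25 = 4.6325
  [4.25→5.25]: (18.09+14.66)/2 × 1 = 16.375
  [5.25→9.25]: (14.66+5.53)/2 × 4 = 40.38
  Sum = 134.25 µg/mL·hr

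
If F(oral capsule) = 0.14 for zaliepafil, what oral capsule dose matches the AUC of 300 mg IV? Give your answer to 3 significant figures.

D_oral = 2140 mg

For equal systemic exposure: F × D_ev = D_iv
D_ev = D_iv / F = 300 / 0.14 = 2142.86 mg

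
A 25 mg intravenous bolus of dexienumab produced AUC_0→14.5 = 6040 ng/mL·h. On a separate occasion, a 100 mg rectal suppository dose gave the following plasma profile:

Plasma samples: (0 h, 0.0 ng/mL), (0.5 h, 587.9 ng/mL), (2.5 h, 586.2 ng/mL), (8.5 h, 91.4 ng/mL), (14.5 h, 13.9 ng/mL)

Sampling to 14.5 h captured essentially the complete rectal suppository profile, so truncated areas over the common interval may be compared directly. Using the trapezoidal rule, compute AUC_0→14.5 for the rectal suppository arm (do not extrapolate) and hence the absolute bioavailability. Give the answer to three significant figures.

F = 0.152

Trapezoidal AUC_0→14.5 (rectal suppository):
  [0→0.5]: (0.0+587.9)/2 × 0.5 = 146.975
  [0.5→2.5]: (587.9+586.2)/2 × 2 = 1174.1
  [2.5→8.5]: (586.2+91.4)/2 × 6 = 2032.8
  [8.5→14.5]: (91.4+13.9)/2 × 6 = 315.9
  Sum = 3669.775 ng/mL·h
F = (AUC_ev/D_ev)/(AUC_iv/D_iv) = (3669.775/100)/(6040/25) = 36.69775/241.6 = 0.1519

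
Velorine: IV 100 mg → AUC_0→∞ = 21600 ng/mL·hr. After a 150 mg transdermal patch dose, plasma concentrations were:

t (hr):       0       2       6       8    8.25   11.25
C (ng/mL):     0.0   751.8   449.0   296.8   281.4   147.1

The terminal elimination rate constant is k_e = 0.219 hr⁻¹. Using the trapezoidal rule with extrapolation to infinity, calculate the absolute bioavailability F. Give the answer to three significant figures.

Trapezoidal AUC_0→11.25 (transdermal patch):
  [0→2]: (0.0+751.8)/2 × 2 = 751.8
  [2→6]: (751.8+449.0)/2 × 4 = 2401.6
  [6→8]: (449.0+296.8)/2 × 2 = 745.8
  [8→8.25]: (296.8+281.4)/2 × 0.25 = 72.275
  [8.25→11.25]: (281.4+147.1)/2 × 3 = 642.75
  Sum = 4614.225 ng/mL·hr
Tail: C_last/k_e = 147.1/0.219 = 671.689
AUC_0→∞ (transdermal patch) = 4614.225 + 671.689 = 5285.914 ng/mL·hr
F = (AUC_ev/D_ev)/(AUC_iv/D_iv) = (5285.914/150)/(21600/100) = 35.2394/216 = 0.1631

F = 0.163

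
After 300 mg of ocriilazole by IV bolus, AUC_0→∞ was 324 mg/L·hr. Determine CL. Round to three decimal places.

CL = 0.926 L/hr

CL = Dose_iv / AUC_0→∞
   = 300 / 324 = 0.925926 L/hr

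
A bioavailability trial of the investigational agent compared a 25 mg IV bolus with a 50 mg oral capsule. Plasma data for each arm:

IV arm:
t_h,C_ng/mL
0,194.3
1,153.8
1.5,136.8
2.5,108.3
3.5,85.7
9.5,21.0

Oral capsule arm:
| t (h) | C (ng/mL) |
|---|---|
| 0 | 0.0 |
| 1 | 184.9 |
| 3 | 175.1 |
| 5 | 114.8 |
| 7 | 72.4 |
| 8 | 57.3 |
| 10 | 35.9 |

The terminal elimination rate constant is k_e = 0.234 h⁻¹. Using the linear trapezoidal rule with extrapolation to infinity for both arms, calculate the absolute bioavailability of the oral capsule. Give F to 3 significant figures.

F = 0.708

Trapezoidal AUC_0→9.5 (IV):
  [0→1]: (194.3+153.8)/2 × 1 = 174.05
  [1→1.5]: (153.8+136.8)/2 × 0.5 = 72.65
  [1.5→2.5]: (136.8+108.3)/2 × 1 = 122.55
  [2.5→3.5]: (108.3+85.7)/2 × 1 = 97.0
  [3.5→9.5]: (85.7+21.0)/2 × 6 = 320.1
  Sum = 786.35 ng/mL·h
IV tail: 21.0/0.234 = 89.744; AUC_iv,0→∞ = 786.35 + 89.744 = 876.094 ng/mL·h
Trapezoidal AUC_0→10 (oral capsule):
  [0→1]: (0.0+184.9)/2 × 1 = 92.45
  [1→3]: (184.9+175.1)/2 × 2 = 360.0
  [3→5]: (175.1+114.8)/2 × 2 = 289.9
  [5→7]: (114.8+72.4)/2 × 2 = 187.2
  [7→8]: (72.4+57.3)/2 × 1 = 64.85
  [8→10]: (57.3+35.9)/2 × 2 = 93.2
  Sum = 1087.6 ng/mL·h
oral capsule tail: 35.9/0.234 = 153.419; AUC_ev,0→∞ = 1087.6 + 153.419 = 1241.019 ng/mL·h
F = (AUC_ev/D_ev)/(AUC_iv/D_iv) = (1241.019/50)/(876.094/25) = 24.82038/35.04376 = 0.7083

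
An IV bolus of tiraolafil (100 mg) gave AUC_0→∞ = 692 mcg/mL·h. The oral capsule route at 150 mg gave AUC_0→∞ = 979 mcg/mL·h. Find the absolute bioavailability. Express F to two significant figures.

F = 0.94

F = (AUC_ev / D_ev) / (AUC_iv / D_iv)
  = (979/150) / (692/100)
  = 6.52667 / 6.92 = 0.9432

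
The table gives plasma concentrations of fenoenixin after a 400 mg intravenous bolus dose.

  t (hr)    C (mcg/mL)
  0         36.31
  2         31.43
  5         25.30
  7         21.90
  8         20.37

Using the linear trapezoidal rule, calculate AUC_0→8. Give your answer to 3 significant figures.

Trapezoidal AUC_0→8:
  [0→2]: (36.31+31.43)/2 × 2 = 67.74
  [2→5]: (31.43+25.30)/2 × 3 = 85.095
  [5→7]: (25.30+21.90)/2 × 2 = 47.2
  [7→8]: (21.90+20.37)/2 × 1 = 21.135
  Sum = 221.17 mcg/mL·hr

AUC = 221 mcg/mL·hr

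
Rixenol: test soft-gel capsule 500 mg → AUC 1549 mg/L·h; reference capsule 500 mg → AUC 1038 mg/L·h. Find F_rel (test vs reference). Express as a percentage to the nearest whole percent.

F_rel = (AUC_test/D_test) / (AUC_ref/D_ref)
      = (1549/500) / (1038/500)
      = 3.098 / 2.076 = 1.4923 = 149.23%

F_rel = 149%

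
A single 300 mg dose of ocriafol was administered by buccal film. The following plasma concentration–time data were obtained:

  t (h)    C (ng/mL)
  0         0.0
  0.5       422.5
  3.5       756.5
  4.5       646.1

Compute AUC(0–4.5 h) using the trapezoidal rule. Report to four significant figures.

AUC = 2575 ng/mL·h

Trapezoidal AUC_0→4.5:
  [0→0.5]: (0.0+422.5)/2 × 0.5 = 105.625
  [0.5→3.5]: (422.5+756.5)/2 × 3 = 1768.5
  [3.5→4.5]: (756.5+646.1)/2 × 1 = 701.3
  Sum = 2575.425 ng/mL·h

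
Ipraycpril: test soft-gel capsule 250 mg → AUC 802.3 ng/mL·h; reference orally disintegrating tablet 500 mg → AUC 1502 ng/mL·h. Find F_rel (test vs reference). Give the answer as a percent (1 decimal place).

F_rel = 106.8%

F_rel = (AUC_test/D_test) / (AUC_ref/D_ref)
      = (802.3/250) / (1502/500)
      = 3.2092 / 3.004 = 1.0683 = 106.83%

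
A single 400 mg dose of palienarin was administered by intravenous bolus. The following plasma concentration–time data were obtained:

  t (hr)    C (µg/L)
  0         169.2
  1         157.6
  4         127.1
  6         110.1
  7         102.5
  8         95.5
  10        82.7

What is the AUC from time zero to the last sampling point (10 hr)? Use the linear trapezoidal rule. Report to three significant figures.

AUC = 1210 µg/L·hr

Trapezoidal AUC_0→10:
  [0→1]: (169.2+157.6)/2 × 1 = 163.4
  [1→4]: (157.6+127.1)/2 × 3 = 427.05
  [4→6]: (127.1+110.1)/2 × 2 = 237.2
  [6→7]: (110.1+102.5)/2 × 1 = 106.3
  [7→8]: (102.5+95.5)/2 × 1 = 99.0
  [8→10]: (95.5+82.7)/2 × 2 = 178.2
  Sum = 1211.15 µg/L·hr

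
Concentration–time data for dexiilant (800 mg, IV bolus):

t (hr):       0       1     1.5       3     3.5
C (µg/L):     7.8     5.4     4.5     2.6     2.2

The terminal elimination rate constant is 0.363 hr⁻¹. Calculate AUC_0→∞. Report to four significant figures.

Trapezoidal AUC_0→3.5:
  [0→1]: (7.8+5.4)/2 × 1 = 6.6
  [1→1.5]: (5.4+4.5)/2 × 0.5 = 2.475
  [1.5→3]: (4.5+2.6)/2 × 1.5 = 5.325
  [3→3.5]: (2.6+2.2)/2 × 0.5 = 1.2
  Sum = 15.6 µg/L·hr
Extrapolated tail: C_last / k_e = 2.2 / 0.363 = 6.061
AUC_0→∞ = 15.6 + 6.061 = 21.661 µg/L·hr

AUC = 21.66 µg/L·hr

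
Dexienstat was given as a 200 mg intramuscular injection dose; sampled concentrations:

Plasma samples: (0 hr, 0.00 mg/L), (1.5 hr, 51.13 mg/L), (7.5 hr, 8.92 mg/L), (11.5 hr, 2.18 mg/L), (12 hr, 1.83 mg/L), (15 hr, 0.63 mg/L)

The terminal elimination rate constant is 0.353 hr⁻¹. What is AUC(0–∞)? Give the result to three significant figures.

Trapezoidal AUC_0→15:
  [0→1.5]: (0.00+51.13)/2 × 1.5 = 38.3475
  [1.5→7.5]: (51.13+8.92)/2 × 6 = 180.15
  [7.5→11.5]: (8.92+2.18)/2 × 4 = 22.2
  [11.5→12]: (2.18+1.83)/2 × 0.5 = 1.0025
  [12→15]: (1.83+0.63)/2 × 3 = 3.69
  Sum = 245.39 mg/L·hr
Extrapolated tail: C_last / k_e = 0.63 / 0.353 = 1.785
AUC_0→∞ = 245.39 + 1.785 = 247.175 mg/L·hr

AUC = 247 mg/L·hr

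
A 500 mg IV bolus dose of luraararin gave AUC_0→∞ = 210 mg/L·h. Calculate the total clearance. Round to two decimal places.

CL = 2.38 L/h

CL = Dose_iv / AUC_0→∞
   = 500 / 210 = 2.38095 L/h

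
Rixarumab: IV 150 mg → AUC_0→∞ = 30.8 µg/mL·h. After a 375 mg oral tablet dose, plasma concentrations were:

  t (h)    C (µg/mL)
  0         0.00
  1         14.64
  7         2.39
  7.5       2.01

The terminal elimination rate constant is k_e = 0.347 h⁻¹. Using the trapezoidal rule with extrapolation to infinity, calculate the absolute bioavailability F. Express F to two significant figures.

Trapezoidal AUC_0→7.5 (oral tablet):
  [0→1]: (0.00+14.64)/2 × 1 = 7.32
  [1→7]: (14.64+2.39)/2 × 6 = 51.09
  [7→7.5]: (2.39+2.01)/2 × 0.5 = 1.1
  Sum = 59.51 µg/mL·h
Tail: C_last/k_e = 2.01/0.347 = 5.793
AUC_0→∞ (oral tablet) = 59.51 + 5.793 = 65.303 µg/mL·h
F = (AUC_ev/D_ev)/(AUC_iv/D_iv) = (65.303/375)/(30.8/150) = 0.174141/0.205333 = 0.8481

F = 0.85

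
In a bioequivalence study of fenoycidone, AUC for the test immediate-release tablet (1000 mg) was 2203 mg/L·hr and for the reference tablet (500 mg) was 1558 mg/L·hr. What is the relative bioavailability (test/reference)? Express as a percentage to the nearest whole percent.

F_rel = 71%

F_rel = (AUC_test/D_test) / (AUC_ref/D_ref)
      = (2203/1000) / (1558/500)
      = 2.203 / 3.116 = 0.7070 = 70.70%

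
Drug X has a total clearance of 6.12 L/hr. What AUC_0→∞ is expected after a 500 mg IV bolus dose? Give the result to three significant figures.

AUC = 81.7 mg/L·hr

AUC_0→∞ = Dose_iv / CL
        = 500 / 6.12 = 81.6993 mg/L·hr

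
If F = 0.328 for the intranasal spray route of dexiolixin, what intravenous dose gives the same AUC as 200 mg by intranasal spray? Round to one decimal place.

Systemic exposure from an extravascular dose = F × D_ev, so the equivalent IV dose is F × D_ev.
D_iv = F × D_ev = 0.328 × 200 = 65.6 mg

D_iv = 65.6 mg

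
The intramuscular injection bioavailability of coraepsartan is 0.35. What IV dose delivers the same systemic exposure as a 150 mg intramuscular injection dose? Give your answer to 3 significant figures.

D_iv = 52.5 mg

Systemic exposure from an extravascular dose = F × D_ev, so the equivalent IV dose is F × D_ev.
D_iv = F × D_ev = 0.35 × 150 = 52.5 mg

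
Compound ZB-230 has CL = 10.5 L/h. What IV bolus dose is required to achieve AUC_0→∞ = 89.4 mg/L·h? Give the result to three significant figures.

Dose_iv = CL × AUC_0→∞
     = 10.5 × 89.4 = 938.7 mg

Dose = 939 mg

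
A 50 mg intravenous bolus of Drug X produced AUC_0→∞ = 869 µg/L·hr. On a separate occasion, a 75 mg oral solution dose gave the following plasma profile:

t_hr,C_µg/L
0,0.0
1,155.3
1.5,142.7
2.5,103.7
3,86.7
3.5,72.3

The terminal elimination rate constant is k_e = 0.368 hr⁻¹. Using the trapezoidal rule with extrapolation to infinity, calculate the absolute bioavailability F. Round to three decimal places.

Trapezoidal AUC_0→3.5 (oral solution):
  [0→1]: (0.0+155.3)/2 × 1 = 77.65
  [1→1.5]: (155.3+142.7)/2 × 0.5 = 74.5
  [1.5→2.5]: (142.7+103.7)/2 × 1 = 123.2
  [2.5→3]: (103.7+86.7)/2 × 0.5 = 47.6
  [3→3.5]: (86.7+72.3)/2 × 0.5 = 39.75
  Sum = 362.7 µg/L·hr
Tail: C_last/k_e = 72.3/0.368 = 196.467
AUC_0→∞ (oral solution) = 362.7 + 196.467 = 559.167 µg/L·hr
F = (AUC_ev/D_ev)/(AUC_iv/D_iv) = (559.167/75)/(869/50) = 7.45556/17.38 = 0.4290

F = 0.429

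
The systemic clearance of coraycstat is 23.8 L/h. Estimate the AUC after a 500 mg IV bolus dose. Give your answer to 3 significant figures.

AUC_0→∞ = Dose_iv / CL
        = 500 / 23.8 = 21.0084 mg/L·h

AUC = 21.0 mg/L·h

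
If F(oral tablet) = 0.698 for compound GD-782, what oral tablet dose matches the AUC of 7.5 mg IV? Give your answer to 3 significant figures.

For equal systemic exposure: F × D_ev = D_iv
D_ev = D_iv / F = 7.5 / 0.698 = 10.745 mg

D_oral = 10.7 mg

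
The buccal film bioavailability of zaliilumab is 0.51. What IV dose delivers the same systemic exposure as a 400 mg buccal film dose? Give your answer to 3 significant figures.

Systemic exposure from an extravascular dose = F × D_ev, so the equivalent IV dose is F × D_ev.
D_iv = F × D_ev = 0.51 × 400 = 204 mg

D_iv = 204 mg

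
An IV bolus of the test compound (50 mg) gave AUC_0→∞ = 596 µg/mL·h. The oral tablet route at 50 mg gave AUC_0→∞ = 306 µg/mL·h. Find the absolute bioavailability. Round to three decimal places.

F = (AUC_ev / D_ev) / (AUC_iv / D_iv)
  = (306/50) / (596/50)
  = 6.12 / 11.92 = 0.5134

F = 0.513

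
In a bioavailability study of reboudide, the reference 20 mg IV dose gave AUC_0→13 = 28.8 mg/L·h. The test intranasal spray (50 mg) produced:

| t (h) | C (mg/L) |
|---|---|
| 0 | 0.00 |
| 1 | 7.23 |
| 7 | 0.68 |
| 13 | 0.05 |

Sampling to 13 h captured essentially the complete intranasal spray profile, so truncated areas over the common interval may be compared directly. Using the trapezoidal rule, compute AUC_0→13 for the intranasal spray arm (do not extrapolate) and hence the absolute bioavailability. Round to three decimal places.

Trapezoidal AUC_0→13 (intranasal spray):
  [0→1]: (0.00+7.23)/2 × 1 = 3.615
  [1→7]: (7.23+0.68)/2 × 6 = 23.73
  [7→13]: (0.68+0.05)/2 × 6 = 2.19
  Sum = 29.535 mg/L·h
F = (AUC_ev/D_ev)/(AUC_iv/D_iv) = (29.535/50)/(28.8/20) = 0.5907/1.44 = 0.4102

F = 0.410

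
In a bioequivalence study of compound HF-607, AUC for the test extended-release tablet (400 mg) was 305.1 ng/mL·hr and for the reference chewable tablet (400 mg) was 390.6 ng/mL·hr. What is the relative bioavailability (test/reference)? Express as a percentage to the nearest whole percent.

F_rel = (AUC_test/D_test) / (AUC_ref/D_ref)
      = (305.1/400) / (390.6/400)
      = 0.76275 / 0.9765 = 0.7811 = 78.11%

F_rel = 78%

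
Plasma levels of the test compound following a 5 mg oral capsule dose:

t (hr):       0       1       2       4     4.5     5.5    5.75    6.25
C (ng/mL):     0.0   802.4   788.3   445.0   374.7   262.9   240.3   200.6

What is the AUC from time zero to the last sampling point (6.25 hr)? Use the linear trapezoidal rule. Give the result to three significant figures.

Trapezoidal AUC_0→6.25:
  [0→1]: (0.0+802.4)/2 × 1 = 401.2
  [1→2]: (802.4+788.3)/2 × 1 = 795.35
  [2→4]: (788.3+445.0)/2 × 2 = 1233.3
  [4→4.5]: (445.0+374.7)/2 × 0.5 = 204.925
  [4.5→5.5]: (374.7+262.9)/2 × 1 = 318.8
  [5.5→5.75]: (262.9+240.3)/2 × 0.25 = 62.9
  [5.75→6.25]: (240.3+200.6)/2 × 0.5 = 110.225
  Sum = 3126.7 ng/mL·hr

AUC = 3130 ng/mL·hr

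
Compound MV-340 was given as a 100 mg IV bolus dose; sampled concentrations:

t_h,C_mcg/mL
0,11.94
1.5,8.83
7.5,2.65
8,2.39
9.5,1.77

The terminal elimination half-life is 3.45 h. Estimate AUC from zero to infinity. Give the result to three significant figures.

AUC = 63.2 mcg/mL·h

Trapezoidal AUC_0→9.5:
  [0→1.5]: (11.94+8.83)/2 × 1.5 = 15.5775
  [1.5→7.5]: (8.83+2.65)/2 × 6 = 34.44
  [7.5→8]: (2.65+2.39)/2 × 0.5 = 1.26
  [8→9.5]: (2.39+1.77)/2 × 1.5 = 3.12
  Sum = 54.3975 mcg/mL·h
k_e = ln2 / t½ = 0.693147 / 3.45 = 0.2009 h^-1
Extrapolated tail: C_last / k_e = 1.77 / 0.2009 = 8.810
AUC_0→∞ = 54.3975 + 8.810 = 63.2075 mcg/mL·h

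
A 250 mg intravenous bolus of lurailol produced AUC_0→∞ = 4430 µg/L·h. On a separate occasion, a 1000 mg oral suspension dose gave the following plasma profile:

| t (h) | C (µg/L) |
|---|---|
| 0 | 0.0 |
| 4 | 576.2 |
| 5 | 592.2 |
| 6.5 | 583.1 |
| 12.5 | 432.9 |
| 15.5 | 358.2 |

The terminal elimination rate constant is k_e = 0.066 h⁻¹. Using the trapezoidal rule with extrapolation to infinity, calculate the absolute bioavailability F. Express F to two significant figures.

Trapezoidal AUC_0→15.5 (oral suspension):
  [0→4]: (0.0+576.2)/2 × 4 = 1152.4
  [4→5]: (576.2+592.2)/2 × 1 = 584.2
  [5→6.5]: (592.2+583.1)/2 × 1.5 = 881.475
  [6.5→12.5]: (583.1+432.9)/2 × 6 = 3048.0
  [12.5→15.5]: (432.9+358.2)/2 × 3 = 1186.65
  Sum = 6852.725 µg/L·h
Tail: C_last/k_e = 358.2/0.066 = 5427.273
AUC_0→∞ (oral suspension) = 6852.725 + 5427.273 = 12279.998 µg/L·h
F = (AUC_ev/D_ev)/(AUC_iv/D_iv) = (12279.998/1000)/(4430/250) = 12.279998/17.72 = 0.6930

F = 0.69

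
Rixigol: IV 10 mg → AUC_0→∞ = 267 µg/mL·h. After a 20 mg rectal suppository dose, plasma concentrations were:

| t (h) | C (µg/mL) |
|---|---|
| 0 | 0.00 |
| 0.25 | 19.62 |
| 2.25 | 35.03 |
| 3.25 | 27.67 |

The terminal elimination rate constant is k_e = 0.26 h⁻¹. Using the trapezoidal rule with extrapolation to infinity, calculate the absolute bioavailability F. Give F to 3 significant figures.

Trapezoidal AUC_0→3.25 (rectal suppository):
  [0→0.25]: (0.00+19.62)/2 × 0.25 = 2.4525
  [0.25→2.25]: (19.62+35.03)/2 × 2 = 54.65
  [2.25→3.25]: (35.03+27.67)/2 × 1 = 31.35
  Sum = 88.4525 µg/mL·h
Tail: C_last/k_e = 27.67/0.26 = 106.423
AUC_0→∞ (rectal suppository) = 88.4525 + 106.423 = 194.8755 µg/mL·h
F = (AUC_ev/D_ev)/(AUC_iv/D_iv) = (194.8755/20)/(267/10) = 9.743775/26.7 = 0.3649

F = 0.365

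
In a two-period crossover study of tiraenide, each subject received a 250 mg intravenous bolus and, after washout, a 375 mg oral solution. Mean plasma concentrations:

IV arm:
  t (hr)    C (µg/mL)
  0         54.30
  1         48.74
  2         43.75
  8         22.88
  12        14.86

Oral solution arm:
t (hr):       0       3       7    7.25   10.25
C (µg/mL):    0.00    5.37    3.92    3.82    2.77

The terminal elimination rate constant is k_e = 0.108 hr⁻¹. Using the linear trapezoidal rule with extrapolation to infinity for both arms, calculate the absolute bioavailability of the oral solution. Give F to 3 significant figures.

Trapezoidal AUC_0→12 (IV):
  [0→1]: (54.30+48.74)/2 × 1 = 51.52
  [1→2]: (48.74+43.75)/2 × 1 = 46.245
  [2→8]: (43.75+22.88)/2 × 6 = 199.89
  [8→12]: (22.88+14.86)/2 × 4 = 75.48
  Sum = 373.135 µg/mL·hr
IV tail: 14.86/0.108 = 137.593; AUC_iv,0→∞ = 373.135 + 137.593 = 510.728 µg/mL·hr
Trapezoidal AUC_0→10.25 (oral solution):
  [0→3]: (0.00+5.37)/2 × 3 = 8.055
  [3→7]: (5.37+3.92)/2 × 4 = 18.58
  [7→7.25]: (3.92+3.82)/2 × 0.25 = 0.9675
  [7.25→10.25]: (3.82+2.77)/2 × 3 = 9.885
  Sum = 37.4875 µg/mL·hr
oral solution tail: 2.77/0.108 = 25.648; AUC_ev,0→∞ = 37.4875 + 25.648 = 63.1355 µg/mL·hr
F = (AUC_ev/D_ev)/(AUC_iv/D_iv) = (63.1355/375)/(510.728/250) = 0.168361/2.042912 = 0.0824

F = 0.0824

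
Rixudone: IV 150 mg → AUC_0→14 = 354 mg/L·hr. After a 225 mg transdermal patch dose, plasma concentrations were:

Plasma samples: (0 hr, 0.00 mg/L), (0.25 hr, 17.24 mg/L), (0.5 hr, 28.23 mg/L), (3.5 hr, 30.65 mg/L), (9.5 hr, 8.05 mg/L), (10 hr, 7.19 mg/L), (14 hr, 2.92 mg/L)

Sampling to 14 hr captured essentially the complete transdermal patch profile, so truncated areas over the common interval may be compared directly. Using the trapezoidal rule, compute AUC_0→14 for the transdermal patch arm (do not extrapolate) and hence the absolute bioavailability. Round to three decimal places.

Trapezoidal AUC_0→14 (transdermal patch):
  [0→0.25]: (0.00+17.24)/2 × 0.25 = 2.155
  [0.25→0.5]: (17.24+28.23)/2 × 0.25 = 5.68375
  [0.5→3.5]: (28.23+30.65)/2 × 3 = 88.32
  [3.5→9.5]: (30.65+8.05)/2 × 6 = 116.1
  [9.5→10]: (8.05+7.19)/2 × 0.5 = 3.81
  [10→14]: (7.19+2.92)/2 × 4 = 20.22
  Sum = 236.28875 mg/L·hr
F = (AUC_ev/D_ev)/(AUC_iv/D_iv) = (236.28875/225)/(354/150) = 1.05017/2.36 = 0.4450

F = 0.445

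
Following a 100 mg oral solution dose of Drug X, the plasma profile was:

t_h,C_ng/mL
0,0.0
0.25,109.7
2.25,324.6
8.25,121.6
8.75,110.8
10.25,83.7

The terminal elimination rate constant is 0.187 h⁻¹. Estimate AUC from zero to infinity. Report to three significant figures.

Trapezoidal AUC_0→10.25:
  [0→0.25]: (0.0+109.7)/2 × 0.25 = 13.7125
  [0.25→2.25]: (109.7+324.6)/2 × 2 = 434.3
  [2.25→8.25]: (324.6+121.6)/2 × 6 = 1338.6
  [8.25→8.75]: (121.6+110.8)/2 × 0.5 = 58.1
  [8.75→10.25]: (110.8+83.7)/2 × 1.5 = 145.875
  Sum = 1990.5875 ng/mL·h
Extrapolated tail: C_last / k_e = 83.7 / 0.187 = 447.594
AUC_0→∞ = 1990.5875 + 447.594 = 2438.1815 ng/mL·h

AUC = 2440 ng/mL·h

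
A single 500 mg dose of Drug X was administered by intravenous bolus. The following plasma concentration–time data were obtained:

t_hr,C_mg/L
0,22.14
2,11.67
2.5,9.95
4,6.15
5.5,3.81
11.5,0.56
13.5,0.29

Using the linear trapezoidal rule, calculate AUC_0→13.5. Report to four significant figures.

AUC = 72.72 mg/L·hr

Trapezoidal AUC_0→13.5:
  [0→2]: (22.14+11.67)/2 × 2 = 33.81
  [2→2.5]: (11.67+9.95)/2 × 0.5 = 5.405
  [2.5→4]: (9.95+6.15)/2 × 1.5 = 12.075
  [4→5.5]: (6.15+3.81)/2 × 1.5 = 7.47
  [5.5→11.5]: (3.81+0.56)/2 × 6 = 13.11
  [11.5→13.5]: (0.56+0.29)/2 × 2 = 0.85
  Sum = 72.72 mg/L·hr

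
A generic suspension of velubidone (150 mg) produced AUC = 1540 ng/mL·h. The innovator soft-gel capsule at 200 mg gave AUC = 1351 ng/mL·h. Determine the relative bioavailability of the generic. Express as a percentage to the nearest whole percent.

F_rel = 152%

F_rel = (AUC_test/D_test) / (AUC_ref/D_ref)
      = (1540/150) / (1351/200)
      = 10.2667 / 6.755 = 1.5199 = 151.99%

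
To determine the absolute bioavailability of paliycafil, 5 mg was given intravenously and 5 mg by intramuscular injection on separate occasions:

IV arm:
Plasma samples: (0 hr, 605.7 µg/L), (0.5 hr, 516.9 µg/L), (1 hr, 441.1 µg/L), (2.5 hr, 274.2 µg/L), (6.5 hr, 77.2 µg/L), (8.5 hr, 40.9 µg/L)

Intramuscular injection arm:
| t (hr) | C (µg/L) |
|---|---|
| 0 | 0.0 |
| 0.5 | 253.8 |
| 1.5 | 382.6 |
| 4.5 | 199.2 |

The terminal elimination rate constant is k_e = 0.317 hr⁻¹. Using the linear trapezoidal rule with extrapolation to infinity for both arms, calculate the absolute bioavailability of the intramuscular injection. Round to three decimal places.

Trapezoidal AUC_0→8.5 (IV):
  [0→0.5]: (605.7+516.9)/2 × 0.5 = 280.65
  [0.5→1]: (516.9+441.1)/2 × 0.5 = 239.5
  [1→2.5]: (441.1+274.2)/2 × 1.5 = 536.475
  [2.5→6.5]: (274.2+77.2)/2 × 4 = 702.8
  [6.5→8.5]: (77.2+40.9)/2 × 2 = 118.1
  Sum = 1877.525 µg/L·hr
IV tail: 40.9/0.317 = 129.022; AUC_iv,0→∞ = 1877.525 + 129.022 = 2006.547 µg/L·hr
Trapezoidal AUC_0→4.5 (intramuscular injection):
  [0→0.5]: (0.0+253.8)/2 × 0.5 = 63.45
  [0.5→1.5]: (253.8+382.6)/2 × 1 = 318.2
  [1.5→4.5]: (382.6+199.2)/2 × 3 = 872.7
  Sum = 1254.35 µg/L·hr
intramuscular injection tail: 199.2/0.317 = 628.391; AUC_ev,0→∞ = 1254.35 + 628.391 = 1882.741 µg/L·hr
F = (AUC_ev/D_ev)/(AUC_iv/D_iv) = (1882.741/5)/(2006.547/5) = 376.5482/401.3094 = 0.9383

F = 0.938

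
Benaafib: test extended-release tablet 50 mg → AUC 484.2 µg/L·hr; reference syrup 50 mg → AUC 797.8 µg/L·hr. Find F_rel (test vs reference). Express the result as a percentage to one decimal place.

F_rel = 60.7%

F_rel = (AUC_test/D_test) / (AUC_ref/D_ref)
      = (484.2/50) / (797.8/50)
      = 9.684 / 15.956 = 0.6069 = 60.69%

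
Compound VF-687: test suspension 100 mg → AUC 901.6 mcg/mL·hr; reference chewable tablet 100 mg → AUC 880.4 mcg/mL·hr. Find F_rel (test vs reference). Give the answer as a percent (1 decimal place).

F_rel = 102.4%

F_rel = (AUC_test/D_test) / (AUC_ref/D_ref)
      = (901.6/100) / (880.4/100)
      = 9.016 / 8.804 = 1.0241 = 102.41%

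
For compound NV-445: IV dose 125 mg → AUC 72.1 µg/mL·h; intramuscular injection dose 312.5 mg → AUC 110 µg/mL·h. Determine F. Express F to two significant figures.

F = 0.61

F = (AUC_ev / D_ev) / (AUC_iv / D_iv)
  = (110/312.5) / (72.1/125)
  = 0.352 / 0.5768 = 0.6103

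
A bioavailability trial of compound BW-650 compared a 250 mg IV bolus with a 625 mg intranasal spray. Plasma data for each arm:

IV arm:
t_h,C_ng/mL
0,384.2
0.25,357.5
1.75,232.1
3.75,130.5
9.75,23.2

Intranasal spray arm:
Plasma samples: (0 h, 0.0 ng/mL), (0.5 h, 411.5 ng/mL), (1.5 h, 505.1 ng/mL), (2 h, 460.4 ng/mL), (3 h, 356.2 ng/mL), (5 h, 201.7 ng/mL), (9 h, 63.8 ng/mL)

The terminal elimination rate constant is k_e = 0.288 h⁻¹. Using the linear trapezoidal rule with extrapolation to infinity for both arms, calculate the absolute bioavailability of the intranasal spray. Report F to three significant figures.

F = 0.701

Trapezoidal AUC_0→9.75 (IV):
  [0→0.25]: (384.2+357.5)/2 × 0.25 = 92.7125
  [0.25→1.75]: (357.5+232.1)/2 × 1.5 = 442.2
  [1.75→3.75]: (232.1+130.5)/2 × 2 = 362.6
  [3.75→9.75]: (130.5+23.2)/2 × 6 = 461.1
  Sum = 1358.6125 ng/mL·h
IV tail: 23.2/0.288 = 80.556; AUC_iv,0→∞ = 1358.6125 + 80.556 = 1439.1685 ng/mL·h
Trapezoidal AUC_0→9 (intranasal spray):
  [0→0.5]: (0.0+411.5)/2 × 0.5 = 102.875
  [0.5→1.5]: (411.5+505.1)/2 × 1 = 458.3
  [1.5→2]: (505.1+460.4)/2 × 0.5 = 241.375
  [2→3]: (460.4+356.2)/2 × 1 = 408.3
  [3→5]: (356.2+201.7)/2 × 2 = 557.9
  [5→9]: (201.7+63.8)/2 × 4 = 531.0
  Sum = 2299.75 ng/mL·h
intranasal spray tail: 63.8/0.288 = 221.528; AUC_ev,0→∞ = 2299.75 + 221.528 = 2521.278 ng/mL·h
F = (AUC_ev/D_ev)/(AUC_iv/D_iv) = (2521.278/625)/(1439.1685/250) = 4.0340448/5.756674 = 0.7008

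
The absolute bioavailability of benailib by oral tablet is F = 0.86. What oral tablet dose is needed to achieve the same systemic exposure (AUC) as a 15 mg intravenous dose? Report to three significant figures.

D_oral = 17.4 mg

For equal systemic exposure: F × D_ev = D_iv
D_ev = D_iv / F = 15 / 0.86 = 17.4419 mg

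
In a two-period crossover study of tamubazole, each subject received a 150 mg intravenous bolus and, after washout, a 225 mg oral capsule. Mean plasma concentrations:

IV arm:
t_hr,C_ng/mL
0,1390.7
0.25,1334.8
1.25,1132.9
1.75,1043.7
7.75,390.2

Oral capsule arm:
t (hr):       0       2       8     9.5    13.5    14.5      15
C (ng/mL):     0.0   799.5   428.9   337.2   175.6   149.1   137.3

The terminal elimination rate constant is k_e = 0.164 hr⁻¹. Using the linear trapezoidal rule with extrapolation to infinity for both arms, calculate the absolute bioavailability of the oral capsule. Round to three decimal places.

Trapezoidal AUC_0→7.75 (IV):
  [0→0.25]: (1390.7+1334.8)/2 × 0.25 = 340.6875
  [0.25→1.25]: (1334.8+1132.9)/2 × 1 = 1233.85
  [1.25→1.75]: (1132.9+1043.7)/2 × 0.5 = 544.15
  [1.75→7.75]: (1043.7+390.2)/2 × 6 = 4301.7
  Sum = 6420.3875 ng/mL·hr
IV tail: 390.2/0.164 = 2379.268; AUC_iv,0→∞ = 6420.3875 + 2379.268 = 8799.6555 ng/mL·hr
Trapezoidal AUC_0→15 (oral capsule):
  [0→2]: (0.0+799.5)/2 × 2 = 799.5
  [2→8]: (799.5+428.9)/2 × 6 = 3685.2
  [8→9.5]: (428.9+337.2)/2 × 1.5 = 574.575
  [9.5→13.5]: (337.2+175.6)/2 × 4 = 1025.6
  [13.5→14.5]: (175.6+149.1)/2 × 1 = 162.35
  [14.5→15]: (149.1+137.3)/2 × 0.5 = 71.6
  Sum = 6318.825 ng/mL·hr
oral capsule tail: 137.3/0.164 = 837.195; AUC_ev,0→∞ = 6318.825 + 837.195 = 7156.02 ng/mL·hr
F = (AUC_ev/D_ev)/(AUC_iv/D_iv) = (7156.02/225)/(8799.6555/150) = 31.8045/58.66437 = 0.5421

F = 0.542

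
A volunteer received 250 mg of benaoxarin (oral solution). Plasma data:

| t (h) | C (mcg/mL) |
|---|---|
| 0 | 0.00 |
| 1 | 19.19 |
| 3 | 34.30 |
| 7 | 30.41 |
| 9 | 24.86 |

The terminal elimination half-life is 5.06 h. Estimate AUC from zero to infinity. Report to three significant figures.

AUC = 429 mcg/mL·h

Trapezoidal AUC_0→9:
  [0→1]: (0.00+19.19)/2 × 1 = 9.595
  [1→3]: (19.19+34.30)/2 × 2 = 53.49
  [3→7]: (34.30+30.41)/2 × 4 = 129.42
  [7→9]: (30.41+24.86)/2 × 2 = 55.27
  Sum = 247.775 mcg/mL·h
k_e = ln2 / t½ = 0.693147 / 5.06 = 0.1370 h^-1
Extrapolated tail: C_last / k_e = 24.86 / 0.137 = 181.460
AUC_0→∞ = 247.775 + 181.460 = 429.235 mcg/mL·h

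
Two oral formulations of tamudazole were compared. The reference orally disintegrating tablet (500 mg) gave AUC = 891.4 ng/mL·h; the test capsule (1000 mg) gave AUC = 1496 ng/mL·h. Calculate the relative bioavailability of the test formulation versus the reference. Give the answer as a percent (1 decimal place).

F_rel = 83.9%

F_rel = (AUC_test/D_test) / (AUC_ref/D_ref)
      = (1496/1000) / (891.4/500)
      = 1.496 / 1.7828 = 0.8391 = 83.91%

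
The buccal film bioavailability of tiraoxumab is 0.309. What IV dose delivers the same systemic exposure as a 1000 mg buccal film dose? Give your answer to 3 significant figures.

D_iv = 309 mg

Systemic exposure from an extravascular dose = F × D_ev, so the equivalent IV dose is F × D_ev.
D_iv = F × D_ev = 0.309 × 1000 = 309 mg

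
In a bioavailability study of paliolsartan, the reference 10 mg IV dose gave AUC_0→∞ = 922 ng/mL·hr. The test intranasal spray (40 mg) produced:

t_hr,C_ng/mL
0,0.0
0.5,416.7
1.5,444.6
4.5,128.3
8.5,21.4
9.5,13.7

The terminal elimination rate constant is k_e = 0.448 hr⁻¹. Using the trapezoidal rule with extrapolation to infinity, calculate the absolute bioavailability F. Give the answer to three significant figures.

Trapezoidal AUC_0→9.5 (intranasal spray):
  [0→0.5]: (0.0+416.7)/2 × 0.5 = 104.175
  [0.5→1.5]: (416.7+444.6)/2 × 1 = 430.65
  [1.5→4.5]: (444.6+128.3)/2 × 3 = 859.35
  [4.5→8.5]: (128.3+21.4)/2 × 4 = 299.4
  [8.5→9.5]: (21.4+13.7)/2 × 1 = 17.55
  Sum = 1711.125 ng/mL·hr
Tail: C_last/k_e = 13.7/0.448 = 30.580
AUC_0→∞ (intranasal spray) = 1711.125 + 30.580 = 1741.705 ng/mL·hr
F = (AUC_ev/D_ev)/(AUC_iv/D_iv) = (1741.705/40)/(922/10) = 43.542625/92.2 = 0.4723

F = 0.472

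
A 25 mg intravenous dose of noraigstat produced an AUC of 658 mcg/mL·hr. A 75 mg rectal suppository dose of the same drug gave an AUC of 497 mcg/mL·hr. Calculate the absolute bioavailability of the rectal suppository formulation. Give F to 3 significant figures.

F = 0.252

F = (AUC_ev / D_ev) / (AUC_iv / D_iv)
  = (497/75) / (658/25)
  = 6.62667 / 26.32 = 0.2518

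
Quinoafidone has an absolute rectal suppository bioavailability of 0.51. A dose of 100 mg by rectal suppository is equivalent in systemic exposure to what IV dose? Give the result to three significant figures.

Systemic exposure from an extravascular dose = F × D_ev, so the equivalent IV dose is F × D_ev.
D_iv = F × D_ev = 0.51 × 100 = 51 mg

D_iv = 51.0 mg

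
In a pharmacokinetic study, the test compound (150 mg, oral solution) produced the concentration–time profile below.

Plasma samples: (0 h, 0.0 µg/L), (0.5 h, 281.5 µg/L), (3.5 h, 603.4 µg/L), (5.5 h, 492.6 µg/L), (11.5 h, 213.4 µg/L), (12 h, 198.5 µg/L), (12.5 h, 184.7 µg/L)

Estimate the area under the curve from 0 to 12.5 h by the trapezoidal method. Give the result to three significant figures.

AUC = 4810 µg/L·h

Trapezoidal AUC_0→12.5:
  [0→0.5]: (0.0+281.5)/2 × 0.5 = 70.375
  [0.5→3.5]: (281.5+603.4)/2 × 3 = 1327.35
  [3.5→5.5]: (603.4+492.6)/2 × 2 = 1096.0
  [5.5→11.5]: (492.6+213.4)/2 × 6 = 2118.0
  [11.5→12]: (213.4+198.5)/2 × 0.5 = 102.975
  [12→12.5]: (198.5+184.7)/2 × 0.5 = 95.8
  Sum = 4810.5 µg/L·h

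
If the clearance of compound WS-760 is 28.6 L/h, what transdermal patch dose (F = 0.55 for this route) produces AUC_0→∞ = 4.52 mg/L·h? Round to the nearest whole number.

Dose = CL × AUC_0→∞ / F
     = 28.6 × 4.52 / 0.55 = 235.04 mg

Dose = 235 mg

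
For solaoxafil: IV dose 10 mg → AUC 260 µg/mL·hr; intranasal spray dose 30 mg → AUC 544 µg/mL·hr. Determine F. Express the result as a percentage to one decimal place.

F = (AUC_ev / D_ev) / (AUC_iv / D_iv)
  = (544/30) / (260/10)
  = 18.1333 / 26 = 0.6974
  = 69.74%

F = 69.7%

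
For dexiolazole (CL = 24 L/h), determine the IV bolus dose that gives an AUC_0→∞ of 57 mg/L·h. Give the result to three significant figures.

Dose_iv = CL × AUC_0→∞
     = 24 × 57 = 1368 mg

Dose = 1370 mg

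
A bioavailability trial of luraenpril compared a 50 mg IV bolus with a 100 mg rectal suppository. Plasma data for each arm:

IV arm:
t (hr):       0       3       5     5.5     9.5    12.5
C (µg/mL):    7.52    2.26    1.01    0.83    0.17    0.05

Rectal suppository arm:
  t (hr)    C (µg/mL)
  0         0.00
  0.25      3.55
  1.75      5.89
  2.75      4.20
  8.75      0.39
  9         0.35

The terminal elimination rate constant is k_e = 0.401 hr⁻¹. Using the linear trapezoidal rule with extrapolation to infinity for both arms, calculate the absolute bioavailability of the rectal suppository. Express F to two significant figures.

Trapezoidal AUC_0→12.5 (IV):
  [0→3]: (7.52+2.26)/2 × 3 = 14.67
  [3→5]: (2.26+1.01)/2 × 2 = 3.27
  [5→5.5]: (1.01+0.83)/2 × 0.5 = 0.46
  [5.5→9.5]: (0.83+0.17)/2 × 4 = 2.0
  [9.5→12.5]: (0.17+0.05)/2 × 3 = 0.33
  Sum = 20.73 µg/mL·hr
IV tail: 0.05/0.401 = 0.125; AUC_iv,0→∞ = 20.73 + 0.125 = 20.855 µg/mL·hr
Trapezoidal AUC_0→9 (rectal suppository):
  [0→0.25]: (0.00+3.55)/2 × 0.25 = 0.44375
  [0.25→1.75]: (3.55+5.89)/2 × 1.5 = 7.08
  [1.75→2.75]: (5.89+4.20)/2 × 1 = 5.045
  [2.75→8.75]: (4.20+0.39)/2 × 6 = 13.77
  [8.75→9]: (0.39+0.35)/2 × 0.25 = 0.0925
  Sum = 26.43125 µg/mL·hr
rectal suppository tail: 0.35/0.401 = 0.873; AUC_ev,0→∞ = 26.43125 + 0.873 = 27.30425 µg/mL·hr
F = (AUC_ev/D_ev)/(AUC_iv/D_iv) = (27.30425/100)/(20.855/50) = 0.2730425/0.4171 = 0.6546

F = 0.65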